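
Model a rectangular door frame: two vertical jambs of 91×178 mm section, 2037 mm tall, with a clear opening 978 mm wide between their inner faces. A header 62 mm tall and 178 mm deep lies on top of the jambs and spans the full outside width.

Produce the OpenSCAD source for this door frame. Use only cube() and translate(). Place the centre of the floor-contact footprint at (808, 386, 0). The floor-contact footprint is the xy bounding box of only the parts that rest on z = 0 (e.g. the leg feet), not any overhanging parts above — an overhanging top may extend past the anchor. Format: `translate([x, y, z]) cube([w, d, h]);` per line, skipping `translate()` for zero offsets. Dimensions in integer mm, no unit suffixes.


translate([228, 297, 0]) cube([91, 178, 2037]);
translate([1297, 297, 0]) cube([91, 178, 2037]);
translate([228, 297, 2037]) cube([1160, 178, 62]);


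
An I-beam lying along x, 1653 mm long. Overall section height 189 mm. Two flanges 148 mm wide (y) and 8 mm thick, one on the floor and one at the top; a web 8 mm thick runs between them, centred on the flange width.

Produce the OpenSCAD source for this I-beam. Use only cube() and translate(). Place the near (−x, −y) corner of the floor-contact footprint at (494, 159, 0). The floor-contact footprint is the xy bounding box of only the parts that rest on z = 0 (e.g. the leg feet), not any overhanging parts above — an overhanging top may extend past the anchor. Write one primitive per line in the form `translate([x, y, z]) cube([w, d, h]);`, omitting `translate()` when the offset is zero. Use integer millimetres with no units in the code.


translate([494, 159, 0]) cube([1653, 148, 8]);
translate([494, 229, 8]) cube([1653, 8, 173]);
translate([494, 159, 181]) cube([1653, 148, 8]);


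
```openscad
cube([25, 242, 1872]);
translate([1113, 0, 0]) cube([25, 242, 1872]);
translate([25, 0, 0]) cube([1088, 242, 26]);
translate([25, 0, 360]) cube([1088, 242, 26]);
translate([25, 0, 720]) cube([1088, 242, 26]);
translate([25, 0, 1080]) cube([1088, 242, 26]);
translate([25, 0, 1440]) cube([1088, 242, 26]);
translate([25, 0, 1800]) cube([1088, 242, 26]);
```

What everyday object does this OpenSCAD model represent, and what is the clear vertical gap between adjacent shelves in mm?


A bookshelf. The clear shelf gap is 334 mm.

Two tall side panels with 6 horizontal boards between them — a bookshelf. The first two shelf undersides are at z = 0 and z = 360; with shelf thickness 26, the clear gap is 360 − 0 − 26 = 334 mm.


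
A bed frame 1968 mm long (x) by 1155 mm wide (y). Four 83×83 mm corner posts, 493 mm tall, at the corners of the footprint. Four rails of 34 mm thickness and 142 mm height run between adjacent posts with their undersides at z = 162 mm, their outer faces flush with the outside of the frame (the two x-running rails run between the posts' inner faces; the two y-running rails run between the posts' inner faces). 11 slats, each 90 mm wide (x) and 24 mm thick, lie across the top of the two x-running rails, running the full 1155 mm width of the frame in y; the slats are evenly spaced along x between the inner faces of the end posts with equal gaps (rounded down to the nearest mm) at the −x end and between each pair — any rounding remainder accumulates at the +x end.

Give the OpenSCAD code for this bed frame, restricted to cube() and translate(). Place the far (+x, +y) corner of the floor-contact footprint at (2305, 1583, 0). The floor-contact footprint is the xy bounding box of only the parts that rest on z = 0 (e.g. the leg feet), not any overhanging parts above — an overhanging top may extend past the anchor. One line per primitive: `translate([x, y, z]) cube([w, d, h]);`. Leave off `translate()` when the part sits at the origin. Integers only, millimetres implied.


// slat z = rail_z + rail_h = 162 + 142 = 304
// slat gap = ⌊(1802 − 11·90) / 12⌋ = 67
translate([337, 428, 0]) cube([83, 83, 493]);
translate([337, 1500, 0]) cube([83, 83, 493]);
translate([2222, 428, 0]) cube([83, 83, 493]);
translate([2222, 1500, 0]) cube([83, 83, 493]);
translate([420, 428, 162]) cube([1802, 34, 142]);
translate([420, 1549, 162]) cube([1802, 34, 142]);
translate([337, 511, 162]) cube([34, 989, 142]);
translate([2271, 511, 162]) cube([34, 989, 142]);
translate([487, 428, 304]) cube([90, 1155, 24]);
translate([644, 428, 304]) cube([90, 1155, 24]);
translate([801, 428, 304]) cube([90, 1155, 24]);
translate([958, 428, 304]) cube([90, 1155, 24]);
translate([1115, 428, 304]) cube([90, 1155, 24]);
translate([1272, 428, 304]) cube([90, 1155, 24]);
translate([1429, 428, 304]) cube([90, 1155, 24]);
translate([1586, 428, 304]) cube([90, 1155, 24]);
translate([1743, 428, 304]) cube([90, 1155, 24]);
translate([1900, 428, 304]) cube([90, 1155, 24]);
translate([2057, 428, 304]) cube([90, 1155, 24]);


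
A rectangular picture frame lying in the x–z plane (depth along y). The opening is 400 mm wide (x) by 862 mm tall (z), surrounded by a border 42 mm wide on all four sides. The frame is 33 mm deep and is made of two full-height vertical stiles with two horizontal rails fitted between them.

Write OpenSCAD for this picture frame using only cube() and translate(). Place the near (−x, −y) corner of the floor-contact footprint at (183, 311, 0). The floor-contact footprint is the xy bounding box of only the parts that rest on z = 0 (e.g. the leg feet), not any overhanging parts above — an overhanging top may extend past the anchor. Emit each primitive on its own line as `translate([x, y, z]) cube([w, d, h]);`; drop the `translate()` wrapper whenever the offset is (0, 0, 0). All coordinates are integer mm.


translate([183, 311, 0]) cube([42, 33, 946]);
translate([625, 311, 0]) cube([42, 33, 946]);
translate([225, 311, 0]) cube([400, 33, 42]);
translate([225, 311, 904]) cube([400, 33, 42]);


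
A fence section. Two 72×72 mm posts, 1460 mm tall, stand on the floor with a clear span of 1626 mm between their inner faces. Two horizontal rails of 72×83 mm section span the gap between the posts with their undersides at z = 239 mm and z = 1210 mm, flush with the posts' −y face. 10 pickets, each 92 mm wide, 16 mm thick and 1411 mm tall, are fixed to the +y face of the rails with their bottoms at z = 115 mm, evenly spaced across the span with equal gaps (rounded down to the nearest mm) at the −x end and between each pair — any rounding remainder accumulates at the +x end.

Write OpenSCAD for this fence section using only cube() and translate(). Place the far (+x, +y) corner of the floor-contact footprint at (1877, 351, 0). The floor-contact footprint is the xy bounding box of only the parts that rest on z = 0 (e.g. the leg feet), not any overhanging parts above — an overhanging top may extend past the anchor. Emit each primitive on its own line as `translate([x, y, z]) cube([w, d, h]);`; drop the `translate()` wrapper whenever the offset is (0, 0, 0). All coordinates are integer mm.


translate([107, 279, 0]) cube([72, 72, 1460]);
translate([1805, 279, 0]) cube([72, 72, 1460]);
translate([179, 279, 239]) cube([1626, 72, 83]);
translate([179, 279, 1210]) cube([1626, 72, 83]);
translate([243, 351, 115]) cube([92, 16, 1411]);
translate([399, 351, 115]) cube([92, 16, 1411]);
translate([555, 351, 115]) cube([92, 16, 1411]);
translate([711, 351, 115]) cube([92, 16, 1411]);
translate([867, 351, 115]) cube([92, 16, 1411]);
translate([1023, 351, 115]) cube([92, 16, 1411]);
translate([1179, 351, 115]) cube([92, 16, 1411]);
translate([1335, 351, 115]) cube([92, 16, 1411]);
translate([1491, 351, 115]) cube([92, 16, 1411]);
translate([1647, 351, 115]) cube([92, 16, 1411]);


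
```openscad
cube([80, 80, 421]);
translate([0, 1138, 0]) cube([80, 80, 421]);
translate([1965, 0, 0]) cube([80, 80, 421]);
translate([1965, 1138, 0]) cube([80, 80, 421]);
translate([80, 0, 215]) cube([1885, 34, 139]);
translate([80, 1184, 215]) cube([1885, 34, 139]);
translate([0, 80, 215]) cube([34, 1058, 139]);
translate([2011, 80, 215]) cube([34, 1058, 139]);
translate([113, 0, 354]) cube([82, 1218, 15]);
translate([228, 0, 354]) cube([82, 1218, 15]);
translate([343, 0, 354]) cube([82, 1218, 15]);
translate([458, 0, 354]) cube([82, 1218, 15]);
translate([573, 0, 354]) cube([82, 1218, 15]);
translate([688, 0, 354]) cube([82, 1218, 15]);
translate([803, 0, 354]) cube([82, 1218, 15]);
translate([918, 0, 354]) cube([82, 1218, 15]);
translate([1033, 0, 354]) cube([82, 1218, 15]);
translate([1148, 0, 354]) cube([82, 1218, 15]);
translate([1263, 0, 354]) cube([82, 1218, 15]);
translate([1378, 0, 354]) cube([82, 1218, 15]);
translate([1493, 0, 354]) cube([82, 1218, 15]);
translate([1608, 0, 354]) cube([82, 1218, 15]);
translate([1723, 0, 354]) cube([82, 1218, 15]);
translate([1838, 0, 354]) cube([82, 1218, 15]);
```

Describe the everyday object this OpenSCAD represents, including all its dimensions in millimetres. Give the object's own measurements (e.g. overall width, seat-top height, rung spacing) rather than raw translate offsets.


A bed frame 2045 mm long (x) by 1218 mm wide (y). Four 80×80 mm corner posts, 421 mm tall, at the corners of the footprint. Four rails of 34 mm thickness and 139 mm height run between adjacent posts with their undersides at z = 215 mm, their outer faces flush with the outside of the frame (the two x-running rails run between the posts' inner faces; the two y-running rails run between the posts' inner faces). 16 slats, each 82 mm wide (x) and 15 mm thick, lie across the top of the two x-running rails, running the full 1218 mm width of the frame in y; along x they sit between the end posts with a 33 mm gap after the −x posts and between neighbouring slats, leaving 45 mm before the +x posts.


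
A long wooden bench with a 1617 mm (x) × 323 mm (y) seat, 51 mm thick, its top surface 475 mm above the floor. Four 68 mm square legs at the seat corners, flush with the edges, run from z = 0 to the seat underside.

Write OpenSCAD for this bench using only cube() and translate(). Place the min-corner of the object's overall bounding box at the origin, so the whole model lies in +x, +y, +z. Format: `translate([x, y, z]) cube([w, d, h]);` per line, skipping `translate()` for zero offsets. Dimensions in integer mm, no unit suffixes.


translate([0, 0, 424]) cube([1617, 323, 51]);
cube([68, 68, 424]);
translate([0, 255, 0]) cube([68, 68, 424]);
translate([1549, 0, 0]) cube([68, 68, 424]);
translate([1549, 255, 0]) cube([68, 68, 424]);


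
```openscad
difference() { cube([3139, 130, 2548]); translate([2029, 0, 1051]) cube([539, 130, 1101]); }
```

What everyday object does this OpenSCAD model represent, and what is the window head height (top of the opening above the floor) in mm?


A wall with a window opening. The window head height is 2152 mm.

A wall with a rectangular opening subtracted — a window. Sill at z = 1051, opening 1101 mm tall, so the head is at 1051 + 1101 = 2152 mm.


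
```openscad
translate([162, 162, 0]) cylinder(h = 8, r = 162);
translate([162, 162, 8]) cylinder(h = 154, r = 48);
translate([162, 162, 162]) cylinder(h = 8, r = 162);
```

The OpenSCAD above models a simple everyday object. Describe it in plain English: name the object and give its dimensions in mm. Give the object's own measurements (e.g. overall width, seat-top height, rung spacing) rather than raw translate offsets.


A spool: two coaxial disc flanges of radius 162 mm and thickness 8 mm, joined by a core cylinder of radius 48 mm and height 154 mm. The lower flange rests on z = 0 and the three cylinders share a vertical axis.


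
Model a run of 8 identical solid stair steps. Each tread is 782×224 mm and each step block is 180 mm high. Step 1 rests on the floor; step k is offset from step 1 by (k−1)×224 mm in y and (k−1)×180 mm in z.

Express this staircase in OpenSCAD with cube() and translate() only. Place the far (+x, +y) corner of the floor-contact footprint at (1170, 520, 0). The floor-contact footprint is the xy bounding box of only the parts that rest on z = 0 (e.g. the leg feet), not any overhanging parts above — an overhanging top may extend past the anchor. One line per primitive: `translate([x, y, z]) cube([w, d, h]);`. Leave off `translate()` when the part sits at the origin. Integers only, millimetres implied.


translate([388, 296, 0]) cube([782, 224, 180]);
translate([388, 520, 180]) cube([782, 224, 180]);
translate([388, 744, 360]) cube([782, 224, 180]);
translate([388, 968, 540]) cube([782, 224, 180]);
translate([388, 1192, 720]) cube([782, 224, 180]);
translate([388, 1416, 900]) cube([782, 224, 180]);
translate([388, 1640, 1080]) cube([782, 224, 180]);
translate([388, 1864, 1260]) cube([782, 224, 180]);


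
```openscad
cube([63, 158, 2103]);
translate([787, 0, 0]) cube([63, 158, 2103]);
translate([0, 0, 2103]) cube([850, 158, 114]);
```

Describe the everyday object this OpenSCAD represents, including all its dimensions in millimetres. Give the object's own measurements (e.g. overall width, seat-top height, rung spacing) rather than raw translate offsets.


A door frame. The clear opening is 724 mm wide and 2103 mm high. Two 63 mm wide jambs, 158 mm deep, stand either side of the opening from the floor to the top of the opening. A 114 mm thick head sits across the top of both jambs, spanning the full outside width of the frame.


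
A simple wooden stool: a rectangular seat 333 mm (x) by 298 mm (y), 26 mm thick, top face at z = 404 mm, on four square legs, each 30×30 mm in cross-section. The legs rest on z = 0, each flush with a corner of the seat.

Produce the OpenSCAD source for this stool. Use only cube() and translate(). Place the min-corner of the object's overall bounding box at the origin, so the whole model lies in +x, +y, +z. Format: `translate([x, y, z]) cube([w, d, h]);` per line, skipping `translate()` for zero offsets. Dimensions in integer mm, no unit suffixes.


translate([0, 0, 378]) cube([333, 298, 26]);
cube([30, 30, 378]);
translate([303, 0, 0]) cube([30, 30, 378]);
translate([0, 268, 0]) cube([30, 30, 378]);
translate([303, 268, 0]) cube([30, 30, 378]);


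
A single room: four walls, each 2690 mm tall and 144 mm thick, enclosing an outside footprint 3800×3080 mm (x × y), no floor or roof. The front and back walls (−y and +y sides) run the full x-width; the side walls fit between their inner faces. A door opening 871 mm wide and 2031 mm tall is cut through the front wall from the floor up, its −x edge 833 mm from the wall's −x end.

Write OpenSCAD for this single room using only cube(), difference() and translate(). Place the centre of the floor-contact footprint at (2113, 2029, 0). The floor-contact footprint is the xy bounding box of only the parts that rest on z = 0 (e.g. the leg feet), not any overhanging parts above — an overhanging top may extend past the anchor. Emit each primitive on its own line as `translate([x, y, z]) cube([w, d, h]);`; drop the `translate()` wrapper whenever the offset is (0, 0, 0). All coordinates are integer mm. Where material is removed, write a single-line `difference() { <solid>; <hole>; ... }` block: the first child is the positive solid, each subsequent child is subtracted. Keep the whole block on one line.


difference() { translate([213, 489, 0]) cube([3800, 144, 2690]); translate([1046, 489, 0]) cube([871, 144, 2031]); }
translate([213, 3425, 0]) cube([3800, 144, 2690]);
translate([213, 633, 0]) cube([144, 2792, 2690]);
translate([3869, 633, 0]) cube([144, 2792, 2690]);


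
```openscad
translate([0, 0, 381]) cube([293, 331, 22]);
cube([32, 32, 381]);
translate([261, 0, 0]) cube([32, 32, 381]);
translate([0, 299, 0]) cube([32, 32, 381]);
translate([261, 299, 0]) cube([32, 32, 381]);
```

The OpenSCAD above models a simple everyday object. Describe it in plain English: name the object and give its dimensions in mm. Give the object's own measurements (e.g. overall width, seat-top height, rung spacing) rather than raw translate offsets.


A simple wooden stool: a rectangular seat 293 mm (x) by 331 mm (y), 22 mm thick, top face at z = 403 mm, on four square legs, each 32×32 mm in cross-section. The legs rest on z = 0, each flush with a corner of the seat.


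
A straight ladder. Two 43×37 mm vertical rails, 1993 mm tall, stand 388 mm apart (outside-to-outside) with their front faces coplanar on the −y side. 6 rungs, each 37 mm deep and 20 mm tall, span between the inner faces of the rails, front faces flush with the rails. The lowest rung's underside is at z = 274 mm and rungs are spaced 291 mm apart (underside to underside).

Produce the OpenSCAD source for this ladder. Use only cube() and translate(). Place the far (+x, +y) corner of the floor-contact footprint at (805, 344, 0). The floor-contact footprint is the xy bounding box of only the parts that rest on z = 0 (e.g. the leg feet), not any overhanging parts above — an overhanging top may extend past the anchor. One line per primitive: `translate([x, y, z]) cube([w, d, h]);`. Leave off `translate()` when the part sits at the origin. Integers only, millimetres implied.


translate([417, 307, 0]) cube([43, 37, 1993]);
translate([762, 307, 0]) cube([43, 37, 1993]);
translate([460, 307, 274]) cube([302, 37, 20]);
translate([460, 307, 565]) cube([302, 37, 20]);
translate([460, 307, 856]) cube([302, 37, 20]);
translate([460, 307, 1147]) cube([302, 37, 20]);
translate([460, 307, 1438]) cube([302, 37, 20]);
translate([460, 307, 1729]) cube([302, 37, 20]);


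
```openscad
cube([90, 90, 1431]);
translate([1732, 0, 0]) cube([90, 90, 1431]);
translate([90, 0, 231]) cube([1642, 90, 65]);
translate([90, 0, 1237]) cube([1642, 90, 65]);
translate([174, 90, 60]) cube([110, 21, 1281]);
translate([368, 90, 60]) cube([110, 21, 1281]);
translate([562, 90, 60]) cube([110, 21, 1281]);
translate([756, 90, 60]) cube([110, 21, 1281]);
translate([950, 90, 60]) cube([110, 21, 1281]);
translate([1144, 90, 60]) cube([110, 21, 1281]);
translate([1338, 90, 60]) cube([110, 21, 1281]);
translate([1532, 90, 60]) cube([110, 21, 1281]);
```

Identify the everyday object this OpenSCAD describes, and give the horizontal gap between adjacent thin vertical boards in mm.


A fence section. The picket gap is 84 mm.

Two posts, two rails, 8 pickets — a fence section. Span 1642 mm holds 8 pickets of 110 mm with 9 equal gaps: ⌊(1642 − 8·110) / 9⌋ = 84 mm.


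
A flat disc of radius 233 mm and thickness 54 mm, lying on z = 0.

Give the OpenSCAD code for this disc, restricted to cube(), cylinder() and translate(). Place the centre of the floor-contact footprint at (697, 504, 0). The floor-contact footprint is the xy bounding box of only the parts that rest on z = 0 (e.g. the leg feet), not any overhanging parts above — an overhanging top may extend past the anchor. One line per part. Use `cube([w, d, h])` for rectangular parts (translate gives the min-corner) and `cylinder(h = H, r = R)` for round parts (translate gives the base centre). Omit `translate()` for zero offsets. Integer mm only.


translate([697, 504, 0]) cylinder(h = 54, r = 233);


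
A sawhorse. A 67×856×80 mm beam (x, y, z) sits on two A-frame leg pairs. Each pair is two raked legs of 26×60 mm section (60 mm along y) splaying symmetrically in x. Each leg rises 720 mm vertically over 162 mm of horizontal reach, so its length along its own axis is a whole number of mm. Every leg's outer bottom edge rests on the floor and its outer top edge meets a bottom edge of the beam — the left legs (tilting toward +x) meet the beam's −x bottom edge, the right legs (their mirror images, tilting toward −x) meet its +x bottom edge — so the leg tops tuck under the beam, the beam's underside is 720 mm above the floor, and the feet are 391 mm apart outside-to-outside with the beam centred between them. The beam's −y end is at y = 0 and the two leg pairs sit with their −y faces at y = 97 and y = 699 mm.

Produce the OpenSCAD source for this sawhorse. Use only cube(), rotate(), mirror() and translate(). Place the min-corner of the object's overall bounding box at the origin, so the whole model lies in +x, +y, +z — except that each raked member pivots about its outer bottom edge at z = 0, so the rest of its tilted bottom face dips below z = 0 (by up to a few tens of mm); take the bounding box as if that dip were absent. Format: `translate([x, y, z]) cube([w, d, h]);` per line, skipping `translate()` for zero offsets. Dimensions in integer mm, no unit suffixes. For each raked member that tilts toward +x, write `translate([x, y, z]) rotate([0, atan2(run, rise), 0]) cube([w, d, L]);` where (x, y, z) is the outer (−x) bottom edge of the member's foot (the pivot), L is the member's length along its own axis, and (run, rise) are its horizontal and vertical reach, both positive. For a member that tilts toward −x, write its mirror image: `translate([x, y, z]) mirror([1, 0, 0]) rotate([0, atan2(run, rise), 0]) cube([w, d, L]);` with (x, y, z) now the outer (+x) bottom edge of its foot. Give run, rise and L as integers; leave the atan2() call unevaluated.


// leg length = √(162² + 720²) = 738
// right-leg outer foot x = 2·162 + 67 = 391
// beam min-corner = (162, 0, 720)
translate([162, 0, 720]) cube([67, 856, 80]);
translate([0, 97, 0]) rotate([0, atan2(162, 720), 0]) cube([26, 60, 738]);
translate([391, 97, 0]) mirror([1, 0, 0]) rotate([0, atan2(162, 720), 0]) cube([26, 60, 738]);
translate([0, 699, 0]) rotate([0, atan2(162, 720), 0]) cube([26, 60, 738]);
translate([391, 699, 0]) mirror([1, 0, 0]) rotate([0, atan2(162, 720), 0]) cube([26, 60, 738]);


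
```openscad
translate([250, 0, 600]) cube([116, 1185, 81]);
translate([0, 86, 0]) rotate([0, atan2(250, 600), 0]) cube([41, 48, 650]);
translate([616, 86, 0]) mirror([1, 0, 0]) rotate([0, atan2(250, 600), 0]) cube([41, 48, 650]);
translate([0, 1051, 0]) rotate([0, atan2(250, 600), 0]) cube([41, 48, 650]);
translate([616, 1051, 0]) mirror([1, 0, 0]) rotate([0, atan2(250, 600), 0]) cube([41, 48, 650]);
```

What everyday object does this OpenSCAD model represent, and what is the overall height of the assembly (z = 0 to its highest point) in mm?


A sawhorse. The overall height is 681 mm.

A beam across two mirrored pairs of raked legs — a sawhorse. The beam's underside is at z = 600 (matching the legs' vertical rise in atan2(250, 600)) and the beam is 81 mm tall, so its top is at 600 + 81 = 681 mm. The raked legs top out at the beam's underside, so that is the highest point.


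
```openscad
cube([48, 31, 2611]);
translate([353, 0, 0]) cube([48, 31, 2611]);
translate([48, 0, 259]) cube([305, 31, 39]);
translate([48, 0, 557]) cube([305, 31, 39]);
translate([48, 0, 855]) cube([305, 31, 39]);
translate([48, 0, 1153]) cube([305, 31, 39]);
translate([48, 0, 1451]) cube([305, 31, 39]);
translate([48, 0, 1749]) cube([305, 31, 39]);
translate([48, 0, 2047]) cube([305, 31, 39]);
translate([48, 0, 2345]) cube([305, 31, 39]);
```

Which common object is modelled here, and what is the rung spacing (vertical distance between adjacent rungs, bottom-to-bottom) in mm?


A ladder. The rung spacing is 298 mm.

Two tall 48×31 posts with 8 short bars between them — a ladder. Adjacent rungs sit at z = 259 and z = 557, so the spacing is 557 − 259 = 298 mm.


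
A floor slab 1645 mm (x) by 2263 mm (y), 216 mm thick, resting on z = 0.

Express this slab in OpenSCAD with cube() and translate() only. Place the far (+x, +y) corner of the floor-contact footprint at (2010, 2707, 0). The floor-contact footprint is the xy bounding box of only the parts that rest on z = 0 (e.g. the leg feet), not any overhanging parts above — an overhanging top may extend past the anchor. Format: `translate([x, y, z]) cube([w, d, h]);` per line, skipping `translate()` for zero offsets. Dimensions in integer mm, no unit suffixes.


translate([365, 444, 0]) cube([1645, 2263, 216]);


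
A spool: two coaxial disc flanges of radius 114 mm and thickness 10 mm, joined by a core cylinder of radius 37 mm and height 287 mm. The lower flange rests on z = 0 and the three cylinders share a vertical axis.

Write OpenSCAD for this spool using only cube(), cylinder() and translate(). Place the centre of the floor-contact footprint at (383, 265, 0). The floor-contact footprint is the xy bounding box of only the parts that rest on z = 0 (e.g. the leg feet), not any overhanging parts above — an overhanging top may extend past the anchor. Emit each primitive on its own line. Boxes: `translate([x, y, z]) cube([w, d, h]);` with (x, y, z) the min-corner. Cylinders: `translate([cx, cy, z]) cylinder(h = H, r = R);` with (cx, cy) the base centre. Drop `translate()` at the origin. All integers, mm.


translate([383, 265, 0]) cylinder(h = 10, r = 114);
translate([383, 265, 10]) cylinder(h = 287, r = 37);
translate([383, 265, 297]) cylinder(h = 10, r = 114);


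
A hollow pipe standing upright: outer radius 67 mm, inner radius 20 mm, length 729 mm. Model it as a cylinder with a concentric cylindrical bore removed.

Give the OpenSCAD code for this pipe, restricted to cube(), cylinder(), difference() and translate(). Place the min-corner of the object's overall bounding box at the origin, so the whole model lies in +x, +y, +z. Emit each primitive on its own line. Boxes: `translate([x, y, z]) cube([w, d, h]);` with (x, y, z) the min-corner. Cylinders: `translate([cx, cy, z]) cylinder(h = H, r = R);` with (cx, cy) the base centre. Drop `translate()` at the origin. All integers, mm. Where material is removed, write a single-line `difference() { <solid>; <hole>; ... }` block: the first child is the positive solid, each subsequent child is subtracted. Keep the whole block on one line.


difference() { translate([67, 67, 0]) cylinder(h = 729, r = 67); translate([67, 67, 0]) cylinder(h = 729, r = 20); }


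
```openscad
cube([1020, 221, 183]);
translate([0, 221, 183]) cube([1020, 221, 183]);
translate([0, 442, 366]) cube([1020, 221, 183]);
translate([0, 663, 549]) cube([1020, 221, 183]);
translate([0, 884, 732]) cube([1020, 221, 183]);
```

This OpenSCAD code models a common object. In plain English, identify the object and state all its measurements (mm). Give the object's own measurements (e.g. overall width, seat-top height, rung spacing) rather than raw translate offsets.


A straight staircase of 5 solid steps. Each step is 1020 mm wide (x), 221 mm deep (y, the going) and 183 mm tall (the rise). The first step rests on the floor; each subsequent step sits one going further in +y and one rise higher in +z, directly behind and above the previous step with no overlap.


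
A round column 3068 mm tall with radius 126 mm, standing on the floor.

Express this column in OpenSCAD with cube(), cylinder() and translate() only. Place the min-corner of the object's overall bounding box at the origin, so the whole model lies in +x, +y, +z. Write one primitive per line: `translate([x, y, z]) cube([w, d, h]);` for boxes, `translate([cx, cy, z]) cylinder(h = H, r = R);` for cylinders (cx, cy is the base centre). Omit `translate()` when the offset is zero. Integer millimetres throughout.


translate([126, 126, 0]) cylinder(h = 3068, r = 126);


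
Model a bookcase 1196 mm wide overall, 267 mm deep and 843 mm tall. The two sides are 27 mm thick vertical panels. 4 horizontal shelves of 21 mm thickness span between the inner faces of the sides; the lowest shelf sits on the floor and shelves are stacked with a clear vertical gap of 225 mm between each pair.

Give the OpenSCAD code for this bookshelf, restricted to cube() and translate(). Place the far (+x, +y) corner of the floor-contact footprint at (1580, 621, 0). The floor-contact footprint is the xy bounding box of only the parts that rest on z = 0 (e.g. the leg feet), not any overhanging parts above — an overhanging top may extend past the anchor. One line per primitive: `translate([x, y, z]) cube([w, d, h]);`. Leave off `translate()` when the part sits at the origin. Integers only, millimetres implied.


translate([384, 354, 0]) cube([27, 267, 843]);
translate([1553, 354, 0]) cube([27, 267, 843]);
translate([411, 354, 0]) cube([1142, 267, 21]);
translate([411, 354, 246]) cube([1142, 267, 21]);
translate([411, 354, 492]) cube([1142, 267, 21]);
translate([411, 354, 738]) cube([1142, 267, 21]);


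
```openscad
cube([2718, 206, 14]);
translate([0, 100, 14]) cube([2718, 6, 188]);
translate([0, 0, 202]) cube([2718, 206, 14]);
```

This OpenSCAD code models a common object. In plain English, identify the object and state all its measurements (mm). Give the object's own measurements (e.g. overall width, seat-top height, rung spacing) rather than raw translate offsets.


An I-beam lying along x, 2718 mm long. Overall section height 216 mm. Two flanges 206 mm wide (y) and 14 mm thick, one on the floor and one at the top; a web 6 mm thick runs between them, centred on the flange width.


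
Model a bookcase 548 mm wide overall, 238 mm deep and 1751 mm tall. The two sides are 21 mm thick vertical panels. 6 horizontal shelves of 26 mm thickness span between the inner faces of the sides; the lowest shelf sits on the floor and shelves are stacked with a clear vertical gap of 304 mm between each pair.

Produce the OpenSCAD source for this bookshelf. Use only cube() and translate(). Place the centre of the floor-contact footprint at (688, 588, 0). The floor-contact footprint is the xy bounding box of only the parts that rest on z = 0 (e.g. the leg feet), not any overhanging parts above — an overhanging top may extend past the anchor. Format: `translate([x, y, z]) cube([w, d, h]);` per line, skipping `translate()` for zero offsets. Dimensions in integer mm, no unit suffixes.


translate([414, 469, 0]) cube([21, 238, 1751]);
translate([941, 469, 0]) cube([21, 238, 1751]);
translate([435, 469, 0]) cube([506, 238, 26]);
translate([435, 469, 330]) cube([506, 238, 26]);
translate([435, 469, 660]) cube([506, 238, 26]);
translate([435, 469, 990]) cube([506, 238, 26]);
translate([435, 469, 1320]) cube([506, 238, 26]);
translate([435, 469, 1650]) cube([506, 238, 26]);


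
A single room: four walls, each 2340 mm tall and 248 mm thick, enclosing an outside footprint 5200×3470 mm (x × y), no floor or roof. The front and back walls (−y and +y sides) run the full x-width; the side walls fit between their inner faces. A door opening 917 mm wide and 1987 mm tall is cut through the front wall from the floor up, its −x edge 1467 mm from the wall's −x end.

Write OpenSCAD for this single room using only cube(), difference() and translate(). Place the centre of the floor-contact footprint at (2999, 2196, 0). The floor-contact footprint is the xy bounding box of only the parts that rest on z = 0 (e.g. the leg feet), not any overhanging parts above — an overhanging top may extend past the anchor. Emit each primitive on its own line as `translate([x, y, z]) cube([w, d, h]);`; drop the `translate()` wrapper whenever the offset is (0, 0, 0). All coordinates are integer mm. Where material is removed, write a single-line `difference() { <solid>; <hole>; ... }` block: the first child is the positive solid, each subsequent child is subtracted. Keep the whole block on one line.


difference() { translate([399, 461, 0]) cube([5200, 248, 2340]); translate([1866, 461, 0]) cube([917, 248, 1987]); }
translate([399, 3683, 0]) cube([5200, 248, 2340]);
translate([399, 709, 0]) cube([248, 2974, 2340]);
translate([5351, 709, 0]) cube([248, 2974, 2340]);


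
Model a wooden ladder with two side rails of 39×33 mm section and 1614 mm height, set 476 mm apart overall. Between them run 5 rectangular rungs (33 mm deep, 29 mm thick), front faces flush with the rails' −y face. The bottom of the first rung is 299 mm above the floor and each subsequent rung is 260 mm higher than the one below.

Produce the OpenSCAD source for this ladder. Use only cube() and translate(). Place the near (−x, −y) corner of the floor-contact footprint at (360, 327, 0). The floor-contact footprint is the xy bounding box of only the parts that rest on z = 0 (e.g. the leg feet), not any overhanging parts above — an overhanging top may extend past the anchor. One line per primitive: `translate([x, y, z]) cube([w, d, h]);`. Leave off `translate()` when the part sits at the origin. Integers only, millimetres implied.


// rung span = 476 - 2*39 = 398
// rung[k] z = 299 + k*260
translate([360, 327, 0]) cube([39, 33, 1614]);
translate([797, 327, 0]) cube([39, 33, 1614]);
translate([399, 327, 299]) cube([398, 33, 29]);
translate([399, 327, 559]) cube([398, 33, 29]);
translate([399, 327, 819]) cube([398, 33, 29]);
translate([399, 327, 1079]) cube([398, 33, 29]);
translate([399, 327, 1339]) cube([398, 33, 29]);


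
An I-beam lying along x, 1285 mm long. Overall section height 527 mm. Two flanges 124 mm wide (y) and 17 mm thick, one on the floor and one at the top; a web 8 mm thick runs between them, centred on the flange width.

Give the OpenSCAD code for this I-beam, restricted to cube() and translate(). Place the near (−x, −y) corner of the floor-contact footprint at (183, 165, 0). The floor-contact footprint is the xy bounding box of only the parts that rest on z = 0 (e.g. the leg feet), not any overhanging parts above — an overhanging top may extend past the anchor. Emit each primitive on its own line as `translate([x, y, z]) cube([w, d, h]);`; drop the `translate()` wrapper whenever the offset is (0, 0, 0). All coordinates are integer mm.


translate([183, 165, 0]) cube([1285, 124, 17]);
translate([183, 223, 17]) cube([1285, 8, 493]);
translate([183, 165, 510]) cube([1285, 124, 17]);


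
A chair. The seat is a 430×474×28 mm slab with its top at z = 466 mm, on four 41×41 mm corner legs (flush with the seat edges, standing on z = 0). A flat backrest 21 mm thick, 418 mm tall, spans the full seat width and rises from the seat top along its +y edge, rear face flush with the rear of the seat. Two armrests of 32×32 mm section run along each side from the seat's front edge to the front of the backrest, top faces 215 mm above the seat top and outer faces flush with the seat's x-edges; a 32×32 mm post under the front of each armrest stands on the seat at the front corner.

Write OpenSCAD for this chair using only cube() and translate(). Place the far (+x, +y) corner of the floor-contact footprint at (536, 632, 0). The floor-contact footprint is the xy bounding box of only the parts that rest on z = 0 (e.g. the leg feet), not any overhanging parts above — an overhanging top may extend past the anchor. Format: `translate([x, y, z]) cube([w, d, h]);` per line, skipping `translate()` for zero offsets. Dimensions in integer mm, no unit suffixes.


translate([106, 158, 438]) cube([430, 474, 28]);
translate([106, 158, 0]) cube([41, 41, 438]);
translate([495, 158, 0]) cube([41, 41, 438]);
translate([106, 591, 0]) cube([41, 41, 438]);
translate([495, 591, 0]) cube([41, 41, 438]);
translate([106, 611, 466]) cube([430, 21, 418]);
translate([106, 158, 649]) cube([32, 453, 32]);
translate([504, 158, 649]) cube([32, 453, 32]);
translate([106, 158, 466]) cube([32, 32, 183]);
translate([504, 158, 466]) cube([32, 32, 183]);


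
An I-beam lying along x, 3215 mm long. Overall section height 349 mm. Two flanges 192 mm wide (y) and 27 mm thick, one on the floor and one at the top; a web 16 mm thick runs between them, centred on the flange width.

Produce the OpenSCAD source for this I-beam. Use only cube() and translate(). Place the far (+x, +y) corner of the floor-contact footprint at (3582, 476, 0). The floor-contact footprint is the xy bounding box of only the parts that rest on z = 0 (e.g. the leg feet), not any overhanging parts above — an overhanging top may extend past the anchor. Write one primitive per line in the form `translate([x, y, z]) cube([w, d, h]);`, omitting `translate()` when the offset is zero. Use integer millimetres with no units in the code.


translate([367, 284, 0]) cube([3215, 192, 27]);
translate([367, 372, 27]) cube([3215, 16, 295]);
translate([367, 284, 322]) cube([3215, 192, 27]);


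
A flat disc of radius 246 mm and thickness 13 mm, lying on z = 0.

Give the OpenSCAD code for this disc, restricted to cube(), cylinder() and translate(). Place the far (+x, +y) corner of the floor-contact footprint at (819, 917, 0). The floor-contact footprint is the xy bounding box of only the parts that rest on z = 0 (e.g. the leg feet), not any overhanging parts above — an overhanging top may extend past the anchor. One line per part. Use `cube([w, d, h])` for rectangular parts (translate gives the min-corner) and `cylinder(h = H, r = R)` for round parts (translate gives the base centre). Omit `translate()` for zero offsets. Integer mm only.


translate([573, 671, 0]) cylinder(h = 13, r = 246);


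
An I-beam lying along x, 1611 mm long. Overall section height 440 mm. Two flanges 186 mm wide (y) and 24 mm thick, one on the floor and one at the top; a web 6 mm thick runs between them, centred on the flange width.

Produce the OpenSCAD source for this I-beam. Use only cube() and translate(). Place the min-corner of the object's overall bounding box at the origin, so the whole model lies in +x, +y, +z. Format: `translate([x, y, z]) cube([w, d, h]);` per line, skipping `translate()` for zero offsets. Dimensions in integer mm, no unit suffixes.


cube([1611, 186, 24]);
translate([0, 90, 24]) cube([1611, 6, 392]);
translate([0, 0, 416]) cube([1611, 186, 24]);


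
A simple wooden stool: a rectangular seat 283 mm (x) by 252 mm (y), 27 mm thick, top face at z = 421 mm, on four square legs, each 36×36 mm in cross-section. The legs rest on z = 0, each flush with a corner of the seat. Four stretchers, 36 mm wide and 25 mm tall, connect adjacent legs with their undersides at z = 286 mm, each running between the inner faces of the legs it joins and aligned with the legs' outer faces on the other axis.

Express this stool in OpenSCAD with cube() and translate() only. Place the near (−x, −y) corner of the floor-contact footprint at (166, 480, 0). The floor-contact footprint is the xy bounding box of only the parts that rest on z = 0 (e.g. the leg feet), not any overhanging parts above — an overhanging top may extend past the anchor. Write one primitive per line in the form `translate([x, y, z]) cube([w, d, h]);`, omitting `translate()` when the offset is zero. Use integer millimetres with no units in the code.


translate([166, 480, 394]) cube([283, 252, 27]);
translate([166, 480, 0]) cube([36, 36, 394]);
translate([413, 480, 0]) cube([36, 36, 394]);
translate([166, 696, 0]) cube([36, 36, 394]);
translate([413, 696, 0]) cube([36, 36, 394]);
translate([202, 480, 286]) cube([211, 36, 25]);
translate([202, 696, 286]) cube([211, 36, 25]);
translate([166, 516, 286]) cube([36, 180, 25]);
translate([413, 516, 286]) cube([36, 180, 25]);


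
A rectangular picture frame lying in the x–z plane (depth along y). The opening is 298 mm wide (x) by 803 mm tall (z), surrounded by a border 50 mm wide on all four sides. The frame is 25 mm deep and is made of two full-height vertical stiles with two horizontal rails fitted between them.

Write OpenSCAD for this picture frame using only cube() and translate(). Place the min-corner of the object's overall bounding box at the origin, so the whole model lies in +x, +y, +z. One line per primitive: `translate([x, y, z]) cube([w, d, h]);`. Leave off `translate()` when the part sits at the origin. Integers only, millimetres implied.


cube([50, 25, 903]);
translate([348, 0, 0]) cube([50, 25, 903]);
translate([50, 0, 0]) cube([298, 25, 50]);
translate([50, 0, 853]) cube([298, 25, 50]);


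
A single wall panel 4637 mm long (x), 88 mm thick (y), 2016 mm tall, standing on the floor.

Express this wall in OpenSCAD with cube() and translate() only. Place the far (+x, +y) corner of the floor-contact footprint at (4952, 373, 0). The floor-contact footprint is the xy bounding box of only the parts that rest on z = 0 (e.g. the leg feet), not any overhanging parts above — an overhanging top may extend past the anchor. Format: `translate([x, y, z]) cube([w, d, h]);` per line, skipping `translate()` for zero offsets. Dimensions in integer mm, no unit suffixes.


translate([315, 285, 0]) cube([4637, 88, 2016]);


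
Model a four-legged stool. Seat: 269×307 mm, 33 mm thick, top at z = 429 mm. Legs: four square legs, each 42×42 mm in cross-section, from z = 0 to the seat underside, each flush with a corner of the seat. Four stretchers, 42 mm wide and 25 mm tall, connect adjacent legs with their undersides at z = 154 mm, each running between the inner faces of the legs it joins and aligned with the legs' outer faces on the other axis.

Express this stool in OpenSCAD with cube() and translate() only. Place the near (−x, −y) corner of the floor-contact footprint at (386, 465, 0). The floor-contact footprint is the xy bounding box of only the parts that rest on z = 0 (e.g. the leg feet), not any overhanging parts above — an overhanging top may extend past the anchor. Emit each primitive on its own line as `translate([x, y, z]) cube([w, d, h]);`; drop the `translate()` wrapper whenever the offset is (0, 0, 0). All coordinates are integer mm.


translate([386, 465, 396]) cube([269, 307, 33]);
translate([386, 465, 0]) cube([42, 42, 396]);
translate([613, 465, 0]) cube([42, 42, 396]);
translate([386, 730, 0]) cube([42, 42, 396]);
translate([613, 730, 0]) cube([42, 42, 396]);
translate([428, 465, 154]) cube([185, 42, 25]);
translate([428, 730, 154]) cube([185, 42, 25]);
translate([386, 507, 154]) cube([42, 223, 25]);
translate([613, 507, 154]) cube([42, 223, 25]);
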